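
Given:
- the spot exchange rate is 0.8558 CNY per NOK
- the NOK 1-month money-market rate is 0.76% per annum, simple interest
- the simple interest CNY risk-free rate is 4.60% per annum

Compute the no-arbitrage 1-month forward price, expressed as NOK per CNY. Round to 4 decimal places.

1.1648

T = 1/12 years.
CNY accumulates by 1 + 0.0460×1/12 = 1.0038333.
Growth of 1 NOK over T: 1 + 0.0076×1/12 = 1.0006333.
CIP: F = S · (grow CNY)/(grow NOK) = 0.8558 × 1.0038333/1.0006333 = 0.8585368 CNY per NOK.
Quoted the other way: 1/0.8585368 = 1.1648 NOK per CNY.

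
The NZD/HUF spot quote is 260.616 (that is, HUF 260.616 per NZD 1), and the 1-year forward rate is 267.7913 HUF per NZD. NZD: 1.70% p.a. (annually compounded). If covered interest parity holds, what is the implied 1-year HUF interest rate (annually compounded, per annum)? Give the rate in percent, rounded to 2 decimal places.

4.50%

T = 1 year.
By CIP, F/S equals the HUF-to-NZD growth ratio: 267.7913/260.616 = 1.0275321.
The NZD side grows by (1 + 0.0170)^1 = 1.017000.
Hence g_HUF = 1.0450001.
r = 1.0450001^(1/1) − 1 = 0.045000 → 4.50%.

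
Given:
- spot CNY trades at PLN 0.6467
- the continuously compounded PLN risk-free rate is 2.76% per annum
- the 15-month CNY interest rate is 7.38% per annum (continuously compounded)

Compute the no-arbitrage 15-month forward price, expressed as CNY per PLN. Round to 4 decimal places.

1.6382

T = 15/12 years.
PLN growth factor: e^(0.0276×15/12) = 1.035102.
Growth of 1 CNY over T: e^(0.0738×15/12) = 1.0966389.
So F = 0.6467 × 1.035102 / 1.0966389 = 0.6104110 (PLN/CNY).
Invert for CNY per PLN: 1 / 0.6104110 = 1.6382.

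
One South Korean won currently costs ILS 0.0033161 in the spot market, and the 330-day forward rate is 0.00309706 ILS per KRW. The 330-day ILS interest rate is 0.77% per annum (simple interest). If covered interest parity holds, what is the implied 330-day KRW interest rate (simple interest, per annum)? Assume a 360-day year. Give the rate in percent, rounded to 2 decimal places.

T = 330/360 years.
By CIP, F/S equals the ILS-to-KRW growth ratio: 0.00309706/0.0033161 = 0.9339465.
ILS growth factor: 1 + 0.0077×330/360 = 1.0070583.
Hence g_KRW = 1.0782826.
(1.0782826 − 1)/T = 0.085399, i.e. 8.54%.

8.54%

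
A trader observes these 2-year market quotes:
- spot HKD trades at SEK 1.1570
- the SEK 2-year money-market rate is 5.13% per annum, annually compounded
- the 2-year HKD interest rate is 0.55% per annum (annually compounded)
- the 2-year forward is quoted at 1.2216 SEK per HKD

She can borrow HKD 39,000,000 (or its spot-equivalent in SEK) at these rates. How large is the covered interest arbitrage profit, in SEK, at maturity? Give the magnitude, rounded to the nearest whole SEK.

T = 2 years.
Keep in HKD, deliver into the forward: 39,000,000·1.01103025·1.2216 = SEK 48,167,907.58.
Swap to SEK now, deposit: 39,000,000·1.1570·1.10523169 = SEK 49,871,369.55.
The quoted forward undervalues HKD, so borrow HKD, convert to SEK at spot, deposit the SEK at 5.13%, and buy HKD forward at 1.2216 to cover the loan.
Arbitrage profit = |48,167,907.58 − 49,871,369.55| = SEK 1,703,462.

SEK 1,703,462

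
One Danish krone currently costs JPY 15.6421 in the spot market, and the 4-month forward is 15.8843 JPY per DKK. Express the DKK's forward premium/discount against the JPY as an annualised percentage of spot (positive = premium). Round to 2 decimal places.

+4.65%

T = 4/12 years.
(F − S)/S = (15.8843 − 15.6421)/15.6421 = 0.0154839.
Per annum: 0.0154839 / (4/12) = 0.046452 = 4.65%.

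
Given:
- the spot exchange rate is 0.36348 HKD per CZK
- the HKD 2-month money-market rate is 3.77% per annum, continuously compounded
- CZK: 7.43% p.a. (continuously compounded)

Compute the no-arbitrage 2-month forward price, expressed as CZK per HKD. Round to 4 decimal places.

2.7680

T = 2/12 years.
HKD growth factor: e^(0.0377×2/12) = 1.0063031.
Growth of 1 CZK over T: e^(0.0743×2/12) = 1.0124603.
CIP: F = S · (grow HKD)/(grow CZK) = 0.36348 × 1.0063031/1.0124603 = 0.3612695 HKD per CZK.
Invert for CZK per HKD: 1 / 0.3612695 = 2.7680.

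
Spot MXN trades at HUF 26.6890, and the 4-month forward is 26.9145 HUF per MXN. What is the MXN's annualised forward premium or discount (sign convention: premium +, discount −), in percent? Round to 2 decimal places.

+2.53%

T = 4/12 years.
(F − S)/S = (26.9145 − 26.689)/26.689 = 0.0084492.
Annualise by dividing by T: 0.0084492 / (4/12) = 0.025348 → 2.53%.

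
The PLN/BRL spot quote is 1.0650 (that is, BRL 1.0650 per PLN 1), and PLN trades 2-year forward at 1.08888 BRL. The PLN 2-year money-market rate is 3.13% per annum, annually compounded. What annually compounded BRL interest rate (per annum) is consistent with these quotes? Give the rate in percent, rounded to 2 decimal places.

T = 2 years.
By CIP, F/S equals the BRL-to-PLN growth ratio: 1.08888/1.065 = 1.0224225.
PLN growth factor: (1 + 0.0313)^2 = 1.0635797.
So the BRL growth factor = 1.0874278.
Annualise: 1.0874278^(1/2) − 1 = 0.042798 = 4.28%.

4.28%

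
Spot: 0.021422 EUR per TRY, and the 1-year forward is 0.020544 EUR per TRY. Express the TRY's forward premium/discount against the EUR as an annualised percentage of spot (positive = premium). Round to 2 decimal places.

T = 1 year.
Period premium: (0.020544 − 0.021422)/0.021422 = -0.0409859.
×(1/T) gives -4.10% p.a.

-4.10%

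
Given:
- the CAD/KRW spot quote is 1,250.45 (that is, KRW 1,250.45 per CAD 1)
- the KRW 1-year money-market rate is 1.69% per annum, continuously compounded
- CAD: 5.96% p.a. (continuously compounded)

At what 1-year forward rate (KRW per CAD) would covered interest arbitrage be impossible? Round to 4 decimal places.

T = 1 year.
Growth of 1 KRW over T: e^(0.0169×1) = 1.0170436129.
CAD accumulates by e^(0.0596×1) = 1.0614118969.
So F = 1250.45 × 1.0170436129 / 1.0614118969 = 1198.179698 (KRW/CAD).

1198.1797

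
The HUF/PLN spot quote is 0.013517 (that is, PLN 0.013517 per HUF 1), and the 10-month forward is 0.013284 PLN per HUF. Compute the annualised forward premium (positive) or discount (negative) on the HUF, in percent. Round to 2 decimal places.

-2.07%

T = 10/12 years.
Period premium: (0.013284 − 0.013517)/0.013517 = -0.0172376.
×(1/T) gives -2.07% p.a.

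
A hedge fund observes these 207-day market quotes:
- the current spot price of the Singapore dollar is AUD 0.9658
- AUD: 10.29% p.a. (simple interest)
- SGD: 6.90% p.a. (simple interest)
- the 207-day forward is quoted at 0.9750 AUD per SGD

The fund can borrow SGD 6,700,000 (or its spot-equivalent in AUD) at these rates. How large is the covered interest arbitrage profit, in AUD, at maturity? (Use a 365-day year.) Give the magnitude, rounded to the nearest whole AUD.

AUD 60,353

T = 207/365 years.
Route A — deposit SGD, sell forward: 6,700,000 × 1.039131507 × 0.9750 = AUD 6,788,126.57.
Route B — convert at spot, deposit AUD: 6,700,000 × 0.9658 × 1.058356986 = AUD 6,848,479.89.
The quoted forward undervalues SGD, so borrow SGD, convert to AUD at spot, deposit the AUD at 10.29%, and buy SGD forward at 0.9750 to cover the loan.
Profit = 6,848,479.89 − 6,788,126.57 = AUD 60,353.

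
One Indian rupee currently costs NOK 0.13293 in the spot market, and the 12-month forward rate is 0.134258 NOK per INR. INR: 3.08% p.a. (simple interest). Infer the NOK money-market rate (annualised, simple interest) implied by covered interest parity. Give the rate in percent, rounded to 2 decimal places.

4.11%

T = 1 year.
CIP gives F = S · g_NOK/g_INR, so g_NOK/g_INR = 0.134258/0.13293 = 1.0099902.
The INR side grows by 1 + 0.0308×1 = 1.030800.
Hence g_NOK = 1.0410979.
r = (1.0410979 − 1)/1 = 0.041098 → 4.11%.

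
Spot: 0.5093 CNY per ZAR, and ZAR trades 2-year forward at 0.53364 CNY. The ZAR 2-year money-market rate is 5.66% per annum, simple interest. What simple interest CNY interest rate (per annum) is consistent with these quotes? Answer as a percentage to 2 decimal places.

8.32%

T = 2 years.
CIP gives F = S · g_CNY/g_ZAR, so g_CNY/g_ZAR = 0.53364/0.5093 = 1.0477911.
The ZAR side grows by 1 + 0.0566×2 = 1.113200.
That pins the CNY growth at 1.1664011.
r = (1.1664011 − 1)/2 = 0.083201 → 8.32%.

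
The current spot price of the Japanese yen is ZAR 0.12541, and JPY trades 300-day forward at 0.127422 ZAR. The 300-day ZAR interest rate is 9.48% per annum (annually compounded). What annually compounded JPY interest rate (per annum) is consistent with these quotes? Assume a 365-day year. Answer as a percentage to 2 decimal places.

T = 300/365 years.
F/S = 0.127422/0.12541 = 1.0160434 = (growth of ZAR) / (growth of JPY).
ZAR growth factor: (1 + 0.0948)^(300/365) = 1.0772834.
So the JPY growth factor = 1.060273.
r = 1.060273^(365/300) − 1 = 0.073804 → 7.38%.

7.38%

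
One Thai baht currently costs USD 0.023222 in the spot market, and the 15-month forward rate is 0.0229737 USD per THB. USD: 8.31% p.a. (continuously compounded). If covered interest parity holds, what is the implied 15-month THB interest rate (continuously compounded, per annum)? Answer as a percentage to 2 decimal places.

9.17%

T = 15/12 years.
By CIP, F/S equals the USD-to-THB growth ratio: 0.0229737/0.023222 = 0.9893076.
USD growth factor: e^(0.0831×15/12) = 1.1094618.
That pins the THB growth at 1.1214528.
Take logs: ln 1.1214528 / (15/12) = 0.091700, so 9.17%.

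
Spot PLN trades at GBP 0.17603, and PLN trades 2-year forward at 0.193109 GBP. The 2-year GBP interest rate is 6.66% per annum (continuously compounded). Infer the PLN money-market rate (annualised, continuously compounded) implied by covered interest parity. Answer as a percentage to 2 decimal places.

2.03%

T = 2 years.
F/S = 0.193109/0.17603 = 1.0970232 = (growth of GBP) / (growth of PLN).
The GBP side grows by e^(0.0666×2) = 1.1424785.
Hence g_PLN = 1.0414351.
Take logs: ln 1.0414351 / 2 = 0.020300, so 2.03%.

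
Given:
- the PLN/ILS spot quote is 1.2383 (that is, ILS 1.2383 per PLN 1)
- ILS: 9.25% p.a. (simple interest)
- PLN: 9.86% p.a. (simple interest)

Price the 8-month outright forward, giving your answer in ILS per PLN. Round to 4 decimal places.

1.2336

T = 8/12 years.
ILS accumulates by 1 + 0.0925×8/12 = 1.0616667.
PLN accumulates by 1 + 0.0986×8/12 = 1.0657333.
So F = 1.2383 × 1.0616667 / 1.0657333 = 1.233575 (ILS/PLN).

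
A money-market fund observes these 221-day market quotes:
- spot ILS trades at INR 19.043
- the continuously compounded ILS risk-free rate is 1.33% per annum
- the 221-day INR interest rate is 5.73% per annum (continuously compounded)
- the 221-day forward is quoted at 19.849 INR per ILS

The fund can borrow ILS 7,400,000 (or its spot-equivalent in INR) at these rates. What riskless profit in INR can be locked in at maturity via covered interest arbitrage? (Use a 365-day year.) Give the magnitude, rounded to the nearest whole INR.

T = 221/365 years.
Route A — deposit ILS, sell forward: 7,400,000 × 1.00808538834 × 19.849 = INR 148,070,202.86.
Route B — convert at spot, deposit INR: 7,400,000 × 19.043 × 1.03530282928 = INR 145,893,011.16.
The quoted forward overvalues ILS, so borrow INR, buy ILS at spot, deposit the ILS at 1.33%, and sell the proceeds forward at 19.849.
Profit = 148,070,202.86 − 145,893,011.16 = INR 2,177,192.

INR 2,177,192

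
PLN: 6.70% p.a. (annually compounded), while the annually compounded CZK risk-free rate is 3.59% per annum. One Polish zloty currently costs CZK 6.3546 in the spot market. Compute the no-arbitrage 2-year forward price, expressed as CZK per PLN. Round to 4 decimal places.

5.9896

T = 2 years.
Growth of 1 CZK over T: (1 + 0.0359)^2 = 1.0730888.
PLN accumulates by (1 + 0.0670)^2 = 1.138489.
CIP: F = S · (grow CZK)/(grow PLN) = 6.3546 × 1.0730888/1.138489 = 5.989562 CZK per PLN.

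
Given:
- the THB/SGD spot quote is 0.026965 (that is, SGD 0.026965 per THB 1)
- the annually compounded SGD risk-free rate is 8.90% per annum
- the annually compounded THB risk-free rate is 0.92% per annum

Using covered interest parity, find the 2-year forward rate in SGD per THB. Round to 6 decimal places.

0.031398

T = 2 years.
SGD accumulates by (1 + 0.0890)^2 = 1.185921.
THB growth factor: (1 + 0.0092)^2 = 1.0184846.
So F = 0.026965 × 1.185921 / 1.0184846 = 0.03139798 (SGD/THB).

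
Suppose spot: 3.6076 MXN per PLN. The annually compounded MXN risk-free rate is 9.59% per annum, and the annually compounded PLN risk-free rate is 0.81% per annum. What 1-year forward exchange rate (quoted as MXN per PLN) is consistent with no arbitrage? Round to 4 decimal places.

3.9218

T = 1 year.
MXN accumulates by (1 + 0.0959)^1 = 1.095900.
PLN accumulates by (1 + 0.0081)^1 = 1.008100.
So F = 3.6076 × 1.095900 / 1.008100 = 3.921802 (MXN/PLN).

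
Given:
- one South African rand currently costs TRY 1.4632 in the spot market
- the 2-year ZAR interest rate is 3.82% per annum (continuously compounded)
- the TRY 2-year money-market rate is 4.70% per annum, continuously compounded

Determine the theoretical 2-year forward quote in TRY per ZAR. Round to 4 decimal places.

1.4892

T = 2 years.
Growth of 1 TRY over T: e^(0.0470×2) = 1.0985597.
ZAR accumulates by e^(0.0382×2) = 1.0793942.
Forward (TRY per ZAR) = 1.4632 × 1.0985597 / 1.0793942 = 1.489180.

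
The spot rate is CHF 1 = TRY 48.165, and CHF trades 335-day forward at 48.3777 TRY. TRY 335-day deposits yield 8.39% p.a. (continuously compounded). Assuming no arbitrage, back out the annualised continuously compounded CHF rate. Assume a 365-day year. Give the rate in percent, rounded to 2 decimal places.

7.91%

T = 335/365 years.
F/S = 48.3777/48.165 = 1.0044161 = (growth of TRY) / (growth of CHF).
The TRY side grows by e^(0.0839×335/365) = 1.0800465.
Hence g_CHF = 1.0752979.
Take logs: ln 1.0752979 / (335/365) = 0.079099, so 7.91%.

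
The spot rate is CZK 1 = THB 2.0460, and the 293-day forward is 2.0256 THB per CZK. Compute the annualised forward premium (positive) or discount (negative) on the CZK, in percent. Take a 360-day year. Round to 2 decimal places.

-1.23%

T = 293/360 years.
Period premium: (2.0256 − 2.046)/2.046 = -0.0099707.
Per annum: -0.0099707 / (293/360) = -0.012251 = -1.23%.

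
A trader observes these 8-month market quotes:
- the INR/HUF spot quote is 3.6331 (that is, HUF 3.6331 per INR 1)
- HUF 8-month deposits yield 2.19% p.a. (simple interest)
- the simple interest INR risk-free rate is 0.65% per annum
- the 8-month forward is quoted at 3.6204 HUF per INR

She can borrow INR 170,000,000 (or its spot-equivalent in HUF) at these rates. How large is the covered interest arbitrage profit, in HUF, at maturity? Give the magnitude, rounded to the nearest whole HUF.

T = 8/12 years.
Route A — deposit INR, sell forward: 170,000,000 × 1.00433333333 × 3.6204 = HUF 618,135,028.00.
Route B — convert at spot, deposit HUF: 170,000,000 × 3.6331 × 1.014600 = HUF 626,644,354.20.
The quoted forward undervalues INR, so borrow INR, convert to HUF at spot, deposit the HUF at 2.19%, and buy INR forward at 3.6204 to cover the loan.
Profit = 626,644,354.20 − 618,135,028.00 = HUF 8,509,326.

HUF 8,509,326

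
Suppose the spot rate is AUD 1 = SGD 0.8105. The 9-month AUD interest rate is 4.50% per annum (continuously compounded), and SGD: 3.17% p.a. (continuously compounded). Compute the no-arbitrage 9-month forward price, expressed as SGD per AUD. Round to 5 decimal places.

0.80246

T = 9/12 years.
SGD growth factor: e^(0.0317×9/12) = 1.0240599.
Growth of 1 AUD over T: e^(0.0450×9/12) = 1.034326.
So F = 0.8105 × 1.0240599 / 1.034326 = 0.8024555 (SGD/AUD).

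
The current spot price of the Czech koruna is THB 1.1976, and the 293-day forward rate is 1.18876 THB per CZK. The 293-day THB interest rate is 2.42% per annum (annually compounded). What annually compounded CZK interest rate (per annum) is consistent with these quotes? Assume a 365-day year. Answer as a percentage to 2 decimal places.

3.37%

T = 293/365 years.
F/S = 1.18876/1.1976 = 0.9926186 = (growth of THB) / (growth of CZK).
The THB side grows by (1 + 0.0242)^(293/365) = 1.0193804.
So the CZK growth factor = 1.0269608.
r = 1.0269608^(365/293) − 1 = 0.033696 → 3.37%.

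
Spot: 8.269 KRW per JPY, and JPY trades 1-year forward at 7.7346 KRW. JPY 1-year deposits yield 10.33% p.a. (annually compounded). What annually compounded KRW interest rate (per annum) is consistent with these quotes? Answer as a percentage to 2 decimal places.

T = 1 year.
CIP gives F = S · g_KRW/g_JPY, so g_KRW/g_JPY = 7.7346/8.269 = 0.9353731.
The JPY side grows by (1 + 0.1033)^1 = 1.103300.
So the KRW growth factor = 1.0319971.
r = 1.0319971^(1/1) − 1 = 0.031997 → 3.20%.

3.20%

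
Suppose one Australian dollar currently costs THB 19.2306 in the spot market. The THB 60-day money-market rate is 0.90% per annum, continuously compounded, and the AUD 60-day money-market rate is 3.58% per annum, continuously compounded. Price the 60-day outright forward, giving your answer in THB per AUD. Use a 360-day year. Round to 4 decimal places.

T = 60/360 years.
Growth of 1 THB over T: e^(0.0090×60/360) = 1.00150113.
Growth of 1 AUD over T: e^(0.0358×60/360) = 1.0059845.
So F = 19.2306 × 1.00150113 / 1.0059845 = 19.144895 (THB/AUD).

19.1449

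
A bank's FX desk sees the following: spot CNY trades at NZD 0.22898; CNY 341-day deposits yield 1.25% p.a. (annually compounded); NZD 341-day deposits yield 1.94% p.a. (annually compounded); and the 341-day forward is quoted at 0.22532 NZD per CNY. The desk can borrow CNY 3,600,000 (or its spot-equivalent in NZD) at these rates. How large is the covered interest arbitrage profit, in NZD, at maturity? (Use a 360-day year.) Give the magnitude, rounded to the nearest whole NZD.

NZD 18,715

T = 341/360 years.
Keep in CNY, deliver into the forward: 3,600,000·1.01183639·0.22532 = NZD 820,753.11.
Swap to NZD now, deposit: 3,600,000·0.22898·1.01836677 = NZD 839,468.24.
The quoted forward undervalues CNY, so borrow CNY, convert to NZD at spot, deposit the NZD at 1.94%, and buy CNY forward at 0.22532 to cover the loan.
Profit = 839,468.24 − 820,753.11 = NZD 18,715.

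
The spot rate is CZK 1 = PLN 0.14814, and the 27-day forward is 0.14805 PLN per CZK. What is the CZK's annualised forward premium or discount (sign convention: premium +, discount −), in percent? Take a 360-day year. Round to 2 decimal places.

T = 27/360 years.
CZK trades forward at -0.06075% vs spot over the period.
×(1/T) gives -0.81% p.a.

-0.81%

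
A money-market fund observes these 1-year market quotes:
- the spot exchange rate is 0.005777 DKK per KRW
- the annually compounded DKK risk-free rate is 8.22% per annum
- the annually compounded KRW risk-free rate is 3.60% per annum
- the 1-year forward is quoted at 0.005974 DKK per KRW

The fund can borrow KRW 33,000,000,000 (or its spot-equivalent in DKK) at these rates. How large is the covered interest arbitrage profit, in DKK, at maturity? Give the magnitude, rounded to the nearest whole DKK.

DKK 2,072,578

T = 1 year.
Invest the KRW and cover forward: 33,000,000,000 × 1.036000 × 0.005974 = DKK 204,239,112.00.
Convert at spot and invest in DKK: 33,000,000,000 × 0.005777 × 1.082200 = DKK 206,311,690.20.
The quoted forward undervalues KRW, so borrow KRW, convert to DKK at spot, deposit the DKK at 8.22%, and buy KRW forward at 0.005974 to cover the loan.
Profit = 206,311,690.20 − 204,239,112.00 = DKK 2,072,578.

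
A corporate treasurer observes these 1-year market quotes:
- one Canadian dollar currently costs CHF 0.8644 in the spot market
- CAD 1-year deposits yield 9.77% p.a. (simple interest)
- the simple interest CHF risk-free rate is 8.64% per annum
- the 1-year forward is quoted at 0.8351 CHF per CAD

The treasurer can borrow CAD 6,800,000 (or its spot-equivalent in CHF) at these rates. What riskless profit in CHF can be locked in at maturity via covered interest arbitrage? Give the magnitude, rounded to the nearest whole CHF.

CHF 152,285

T = 1 year.
Invest the CAD and cover forward: 6,800,000 × 1.097700 × 0.8351 = CHF 6,233,487.04.
Convert at spot and invest in CHF: 6,800,000 × 0.8644 × 1.086400 = CHF 6,385,772.29.
The quoted forward undervalues CAD, so borrow CAD, convert to CHF at spot, deposit the CHF at 8.64%, and buy CAD forward at 0.8351 to cover the loan.
The gap between the two covered legs is CHF 152,285.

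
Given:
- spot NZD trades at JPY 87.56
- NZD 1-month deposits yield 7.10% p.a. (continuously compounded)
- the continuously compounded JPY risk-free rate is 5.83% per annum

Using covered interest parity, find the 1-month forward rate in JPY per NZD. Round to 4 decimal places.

T = 1/12 years.
JPY growth factor: e^(0.0583×1/12) = 1.00487015.
NZD growth factor: e^(0.0710×1/12) = 1.0059342.
Forward (JPY per NZD) = 87.56 × 1.00487015 / 1.0059342 = 87.467381.

87.4674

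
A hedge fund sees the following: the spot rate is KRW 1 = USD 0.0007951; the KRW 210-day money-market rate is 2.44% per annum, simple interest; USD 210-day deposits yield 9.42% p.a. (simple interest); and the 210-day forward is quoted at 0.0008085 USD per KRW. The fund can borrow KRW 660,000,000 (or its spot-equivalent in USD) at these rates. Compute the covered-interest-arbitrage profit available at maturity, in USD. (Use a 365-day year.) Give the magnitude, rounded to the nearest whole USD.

T = 210/365 years.
Invest the KRW and cover forward: 660,000,000 × 1.01403836 × 0.0008085 = USD 541,101.01.
Convert at spot and invest in USD: 660,000,000 × 0.0007951 × 1.05419726 = USD 553,206.88.
The quoted forward undervalues KRW, so borrow KRW, convert to USD at spot, deposit the USD at 9.42%, and buy KRW forward at 0.0008085 to cover the loan.
Arbitrage profit = |541,101.01 − 553,206.88| = USD 12,106.

USD 12,106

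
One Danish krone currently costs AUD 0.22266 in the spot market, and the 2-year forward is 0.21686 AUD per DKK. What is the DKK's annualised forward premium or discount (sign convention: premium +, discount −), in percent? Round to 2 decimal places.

T = 2 years.
DKK trades forward at -2.60487% vs spot over the period.
Per annum: -0.0260487 / 2 = -0.013024 = -1.30%.

-1.30%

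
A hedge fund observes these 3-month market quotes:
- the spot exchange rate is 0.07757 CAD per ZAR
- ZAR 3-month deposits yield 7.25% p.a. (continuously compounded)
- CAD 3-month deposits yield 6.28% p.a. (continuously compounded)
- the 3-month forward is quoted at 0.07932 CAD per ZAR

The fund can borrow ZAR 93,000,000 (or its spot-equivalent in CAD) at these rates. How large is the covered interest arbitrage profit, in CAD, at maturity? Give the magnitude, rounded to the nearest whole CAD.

CAD 183,519

T = 3/12 years.
Route A — deposit ZAR, sell forward: 93,000,000 × 1.018290255 × 0.07932 = CAD 7,511,682.82.
Route B — convert at spot, deposit CAD: 93,000,000 × 0.07757 × 1.015823893 = CAD 7,328,163.72.
The quoted forward overvalues ZAR, so borrow CAD, buy ZAR at spot, deposit the ZAR at 7.25%, and sell the proceeds forward at 0.07932.
The gap between the two covered legs is CAD 183,519.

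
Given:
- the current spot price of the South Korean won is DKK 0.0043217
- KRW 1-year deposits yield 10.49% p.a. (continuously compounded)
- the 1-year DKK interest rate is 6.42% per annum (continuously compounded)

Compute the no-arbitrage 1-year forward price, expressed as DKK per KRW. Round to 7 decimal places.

T = 1 year.
DKK accumulates by e^(0.0642×1) = 1.0663056.
KRW accumulates by e^(0.1049×1) = 1.1105995.
CIP: F = S · (grow DKK)/(grow KRW) = 0.0043217 × 1.0663056/1.1105995 = 0.004149338 DKK per KRW.

0.0041493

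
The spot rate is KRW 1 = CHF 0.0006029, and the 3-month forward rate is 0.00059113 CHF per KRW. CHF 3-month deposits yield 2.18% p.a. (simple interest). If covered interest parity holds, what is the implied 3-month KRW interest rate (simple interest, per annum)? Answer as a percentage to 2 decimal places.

T = 3/12 years.
F/S = 0.00059113/0.0006029 = 0.9804777 = (growth of CHF) / (growth of KRW).
CHF growth factor: 1 + 0.0218×3/12 = 1.005450.
So the KRW growth factor = 1.0254695.
(1.0254695 − 1)/T = 0.101878, i.e. 10.19%.

10.19%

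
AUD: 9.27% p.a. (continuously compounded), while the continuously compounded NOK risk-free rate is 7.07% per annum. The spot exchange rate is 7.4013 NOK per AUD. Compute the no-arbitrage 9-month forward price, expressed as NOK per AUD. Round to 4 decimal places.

T = 9/12 years.
Growth of 1 NOK over T: e^(0.0707×9/12) = 1.054456.
Growth of 1 AUD over T: e^(0.0927×9/12) = 1.0719989.
Forward (NOK per AUD) = 7.4013 × 1.054456 / 1.0719989 = 7.280180.

7.2802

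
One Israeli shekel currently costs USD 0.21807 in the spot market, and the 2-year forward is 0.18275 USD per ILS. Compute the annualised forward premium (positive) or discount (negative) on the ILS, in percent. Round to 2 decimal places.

T = 2 years.
Period premium: (0.18275 − 0.21807)/0.21807 = -0.1619663.
Annualise by dividing by T: -0.1619663 / 2 = -0.080983 → -8.10%.

-8.10%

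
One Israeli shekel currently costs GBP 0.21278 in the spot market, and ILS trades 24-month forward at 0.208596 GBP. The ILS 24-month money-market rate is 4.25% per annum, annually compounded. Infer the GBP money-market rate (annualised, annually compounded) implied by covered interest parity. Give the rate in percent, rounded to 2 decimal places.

3.22%

T = 2 years.
CIP gives F = S · g_GBP/g_ILS, so g_GBP/g_ILS = 0.208596/0.21278 = 0.9803365.
ILS growth factor: (1 + 0.0425)^2 = 1.0868062.
So the GBP growth factor = 1.0654358.
Annualise: 1.0654358^(1/2) − 1 = 0.032199 = 3.22%.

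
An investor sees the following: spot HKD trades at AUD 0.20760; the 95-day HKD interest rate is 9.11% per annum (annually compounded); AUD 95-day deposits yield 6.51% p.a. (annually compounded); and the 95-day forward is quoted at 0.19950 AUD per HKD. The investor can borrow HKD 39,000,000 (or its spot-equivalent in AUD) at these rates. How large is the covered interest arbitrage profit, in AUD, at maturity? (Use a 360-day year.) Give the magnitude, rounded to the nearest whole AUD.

AUD 270,692

T = 95/360 years.
Route A — deposit HKD, sell forward: 39,000,000 × 1.023274226 × 0.19950 = AUD 7,961,585.12.
Route B — convert at spot, deposit AUD: 39,000,000 × 0.20760 × 1.016782395 = AUD 8,232,276.98.
The quoted forward undervalues HKD, so borrow HKD, convert to AUD at spot, deposit the AUD at 6.51%, and buy HKD forward at 0.19950 to cover the loan.
The gap between the two covered legs is AUD 270,692.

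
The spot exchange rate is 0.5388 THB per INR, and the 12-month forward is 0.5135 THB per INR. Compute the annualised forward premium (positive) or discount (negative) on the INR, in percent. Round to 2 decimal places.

-4.70%

T = 1 year.
Period premium: (0.5135 − 0.5388)/0.5388 = -0.0469562.
×(1/T) gives -4.70% p.a.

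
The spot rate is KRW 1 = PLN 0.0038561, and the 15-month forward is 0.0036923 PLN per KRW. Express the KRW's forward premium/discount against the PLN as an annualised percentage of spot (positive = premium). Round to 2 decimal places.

-3.40%

T = 15/12 years.
KRW trades forward at -4.24782% vs spot over the period.
Annualise by dividing by T: -0.0424782 / (15/12) = -0.033983 → -3.40%.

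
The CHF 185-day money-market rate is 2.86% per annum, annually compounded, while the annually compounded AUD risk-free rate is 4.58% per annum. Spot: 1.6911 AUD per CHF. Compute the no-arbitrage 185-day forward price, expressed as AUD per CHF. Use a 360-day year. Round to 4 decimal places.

1.7056

T = 185/360 years.
AUD growth factor: (1 + 0.0458)^(185/360) = 1.0232799.
CHF accumulates by (1 + 0.0286)^(185/360) = 1.0145965.
CIP: F = S · (grow AUD)/(grow CHF) = 1.6911 × 1.0232799/1.0145965 = 1.705573 AUD per CHF.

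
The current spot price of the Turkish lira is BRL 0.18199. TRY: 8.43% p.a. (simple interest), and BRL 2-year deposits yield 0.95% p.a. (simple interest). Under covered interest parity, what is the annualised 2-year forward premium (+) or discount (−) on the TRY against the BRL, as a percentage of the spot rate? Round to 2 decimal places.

T = 2 years.
CIP forward (BRL per TRY) = 0.18199 × 1.019000/1.168600 = 0.15869229.
Annualised premium = (F − S)/S × (1/T) = (0.15869229 − 0.18199)/0.18199 ÷ 2 = -6.40%.

-6.40%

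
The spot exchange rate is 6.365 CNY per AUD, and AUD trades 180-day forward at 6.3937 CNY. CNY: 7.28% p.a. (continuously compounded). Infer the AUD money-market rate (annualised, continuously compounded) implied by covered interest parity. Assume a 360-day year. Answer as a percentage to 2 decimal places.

T = 180/360 years.
By CIP, F/S equals the CNY-to-AUD growth ratio: 6.3937/6.365 = 1.0045090.
The CNY side grows by e^(0.0728×180/360) = 1.0370706.
Hence g_AUD = 1.0324154.
Take logs: ln 1.0324154 / (180/360) = 0.063802, so 6.38%.

6.38%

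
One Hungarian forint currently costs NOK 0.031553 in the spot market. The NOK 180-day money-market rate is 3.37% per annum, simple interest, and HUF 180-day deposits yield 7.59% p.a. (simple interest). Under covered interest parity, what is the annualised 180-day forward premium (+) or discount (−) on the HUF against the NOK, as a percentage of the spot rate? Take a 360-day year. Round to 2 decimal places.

T = 180/360 years.
No-arbitrage forward: 0.031553 × 1.016850 / 1.037950 = 0.030911574 NOK/HUF.
(F − S)/S ÷ T = (0.030911574 − 0.031553)/0.031553/(180/360) = -0.040657 → -4.07%.

-4.07%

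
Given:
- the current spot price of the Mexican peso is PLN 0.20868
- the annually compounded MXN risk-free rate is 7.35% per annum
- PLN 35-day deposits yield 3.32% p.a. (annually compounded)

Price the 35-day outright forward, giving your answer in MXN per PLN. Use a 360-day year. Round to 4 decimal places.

T = 35/360 years.
PLN growth factor: (1 + 0.0332)^(35/360) = 1.0031804.
MXN accumulates by (1 + 0.0735)^(35/360) = 1.0069192.
So F = 0.20868 × 1.0031804 / 1.0069192 = 0.2079051 (PLN/MXN).
Quoted the other way: 1/0.2079051 = 4.8099 MXN per PLN.

4.8099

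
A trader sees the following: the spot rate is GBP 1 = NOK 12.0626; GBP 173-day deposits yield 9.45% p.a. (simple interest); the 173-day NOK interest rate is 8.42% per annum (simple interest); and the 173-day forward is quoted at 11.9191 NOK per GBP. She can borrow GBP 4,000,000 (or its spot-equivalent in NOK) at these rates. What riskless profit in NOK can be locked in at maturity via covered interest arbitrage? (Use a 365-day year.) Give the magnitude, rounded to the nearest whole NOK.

NOK 364,155

T = 173/365 years.
Route A — deposit GBP, sell forward: 4,000,000 × 1.044790411 × 11.9191 = NOK 49,811,845.55.
Route B — convert at spot, deposit NOK: 4,000,000 × 12.0626 × 1.0399084932 = NOK 50,176,000.76.
The quoted forward undervalues GBP, so borrow GBP, convert to NOK at spot, deposit the NOK at 8.42%, and buy GBP forward at 11.9191 to cover the loan.
Profit = 50,176,000.76 − 49,811,845.55 = NOK 364,155.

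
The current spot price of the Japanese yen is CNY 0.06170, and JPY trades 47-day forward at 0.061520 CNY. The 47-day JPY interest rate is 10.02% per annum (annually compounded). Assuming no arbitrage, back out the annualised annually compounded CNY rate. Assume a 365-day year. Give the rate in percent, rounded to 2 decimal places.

7.55%

T = 47/365 years.
CIP gives F = S · g_CNY/g_JPY, so g_CNY/g_JPY = 0.06152/0.0617 = 0.9970827.
JPY growth factor: (1 + 0.1002)^(47/365) = 1.0123721.
Hence g_CNY = 1.0094187.
Annualise: 1.0094187^(365/47) − 1 = 0.075519 = 7.55%.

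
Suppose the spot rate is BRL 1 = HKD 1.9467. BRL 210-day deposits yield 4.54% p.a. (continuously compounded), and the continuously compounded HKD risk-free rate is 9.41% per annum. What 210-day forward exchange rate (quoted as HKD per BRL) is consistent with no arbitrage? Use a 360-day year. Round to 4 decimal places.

2.0028

T = 210/360 years.
HKD accumulates by e^(0.0941×210/360) = 1.0564262.
Growth of 1 BRL over T: e^(0.0454×210/360) = 1.0268371.
Forward (HKD per BRL) = 1.9467 × 1.0564262 / 1.0268371 = 2.002796.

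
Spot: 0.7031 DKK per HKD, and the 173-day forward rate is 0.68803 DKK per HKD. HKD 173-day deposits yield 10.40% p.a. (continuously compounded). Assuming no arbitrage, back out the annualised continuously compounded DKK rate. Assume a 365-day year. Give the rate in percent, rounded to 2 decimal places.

5.83%

T = 173/365 years.
By CIP, F/S equals the DKK-to-HKD growth ratio: 0.68803/0.7031 = 0.9785663.
The HKD side grows by e^(0.1040×173/365) = 1.0505283.
That pins the DKK growth at 1.0280116.
Take logs: ln 1.0280116 / (173/365) = 0.058287, so 5.83%.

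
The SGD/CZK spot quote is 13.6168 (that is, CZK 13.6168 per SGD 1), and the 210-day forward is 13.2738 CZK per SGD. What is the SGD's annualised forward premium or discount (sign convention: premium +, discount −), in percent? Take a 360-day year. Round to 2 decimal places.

-4.32%

T = 210/360 years.
(F − S)/S = (13.2738 − 13.6168)/13.6168 = -0.0251895.
Per annum: -0.0251895 / (210/360) = -0.043182 = -4.32%.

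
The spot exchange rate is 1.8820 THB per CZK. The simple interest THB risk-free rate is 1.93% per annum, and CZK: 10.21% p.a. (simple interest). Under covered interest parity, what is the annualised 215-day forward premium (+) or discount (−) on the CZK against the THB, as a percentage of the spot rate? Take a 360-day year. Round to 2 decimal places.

-7.80%

T = 215/360 years.
CIP forward (THB per CZK) = 1.882 × 1.0115264/1.0609764 = 1.7942837.
Annualised premium = (F − S)/S × (1/T) = (1.7942837 − 1.882)/1.882 ÷ (215/360) = -7.80%.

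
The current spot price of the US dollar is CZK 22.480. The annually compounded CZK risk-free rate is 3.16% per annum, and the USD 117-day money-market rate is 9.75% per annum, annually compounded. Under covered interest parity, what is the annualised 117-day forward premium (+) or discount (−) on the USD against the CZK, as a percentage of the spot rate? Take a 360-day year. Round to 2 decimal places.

T = 117/360 years.
CIP forward (CZK per USD) = 22.48 × 1.0101624/1.0306981 = 22.032107.
Annualised premium = (F − S)/S × (1/T) = (22.032107 − 22.48)/22.48 ÷ (117/360) = -6.13%.

-6.13%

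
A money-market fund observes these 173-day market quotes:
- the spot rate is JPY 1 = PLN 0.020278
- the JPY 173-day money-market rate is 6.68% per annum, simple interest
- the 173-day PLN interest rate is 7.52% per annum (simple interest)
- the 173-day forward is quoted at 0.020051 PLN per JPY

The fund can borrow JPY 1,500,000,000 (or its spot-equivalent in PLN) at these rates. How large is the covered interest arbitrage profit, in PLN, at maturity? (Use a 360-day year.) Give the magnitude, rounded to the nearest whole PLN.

T = 173/360 years.
Invest the JPY and cover forward: 1,500,000,000 × 1.0321011111 × 0.020051 = PLN 31,041,989.07.
Convert at spot and invest in PLN: 1,500,000,000 × 0.020278 × 1.0361377778 = PLN 31,516,202.79.
The quoted forward undervalues JPY, so borrow JPY, convert to PLN at spot, deposit the PLN at 7.52%, and buy JPY forward at 0.020051 to cover the loan.
Arbitrage profit = |31,041,989.07 − 31,516,202.79| = PLN 474,214.

PLN 474,214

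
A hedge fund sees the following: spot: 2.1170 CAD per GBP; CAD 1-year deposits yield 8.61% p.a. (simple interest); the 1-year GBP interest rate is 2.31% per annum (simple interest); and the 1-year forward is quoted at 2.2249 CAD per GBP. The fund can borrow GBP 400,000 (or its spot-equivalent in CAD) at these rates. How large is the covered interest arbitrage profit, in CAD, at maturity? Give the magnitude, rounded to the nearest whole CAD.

CAD 9,191

T = 1 year.
Keep in GBP, deliver into the forward: 400,000·1.023100·2.2249 = CAD 910,518.08.
Swap to CAD now, deposit: 400,000·2.1170·1.086100 = CAD 919,709.48.
The quoted forward undervalues GBP, so borrow GBP, convert to CAD at spot, deposit the CAD at 8.61%, and buy GBP forward at 2.2249 to cover the loan.
Profit = 919,709.48 − 910,518.08 = CAD 9,191.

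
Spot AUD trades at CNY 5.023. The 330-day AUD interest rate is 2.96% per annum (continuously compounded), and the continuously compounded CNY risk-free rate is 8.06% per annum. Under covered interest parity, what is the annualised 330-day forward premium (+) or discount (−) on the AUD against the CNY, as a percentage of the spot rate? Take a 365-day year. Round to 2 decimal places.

T = 330/365 years.
CIP forward (CNY per AUD) = 5.023 × 1.075592/1.027123 = 5.260031.
Annualised premium = (F − S)/S × (1/T) = (5.260031 − 5.023)/5.023 ÷ (330/365) = 5.22%.

+5.22%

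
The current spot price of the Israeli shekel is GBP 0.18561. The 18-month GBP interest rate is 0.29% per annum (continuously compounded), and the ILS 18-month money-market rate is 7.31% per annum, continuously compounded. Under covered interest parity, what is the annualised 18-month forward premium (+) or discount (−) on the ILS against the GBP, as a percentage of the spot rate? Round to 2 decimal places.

-6.66%

T = 18/12 years.
F = S · g_GBP/g_ILS = 0.18561 × 1.0043595/1.1158874 = 0.16705912.
Annualised premium = (F − S)/S × (1/T) = (0.16705912 − 0.18561)/0.18561 ÷ (18/12) = -6.66%.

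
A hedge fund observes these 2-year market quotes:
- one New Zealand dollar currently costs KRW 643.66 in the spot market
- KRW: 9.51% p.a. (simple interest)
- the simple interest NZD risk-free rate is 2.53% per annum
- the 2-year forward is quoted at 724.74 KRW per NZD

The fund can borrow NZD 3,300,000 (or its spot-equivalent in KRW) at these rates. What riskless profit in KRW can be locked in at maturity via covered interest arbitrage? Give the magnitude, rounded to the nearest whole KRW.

KRW 15,418,550

T = 2 years.
Route A — deposit NZD, sell forward: 3,300,000 × 1.050600 × 724.74 = KRW 2,512,659,085.20.
Route B — convert at spot, deposit KRW: 3,300,000 × 643.66 × 1.190200 = KRW 2,528,077,635.60.
The quoted forward undervalues NZD, so borrow NZD, convert to KRW at spot, deposit the KRW at 9.51%, and buy NZD forward at 724.74 to cover the loan.
Arbitrage profit = |2,512,659,085.20 − 2,528,077,635.60| = KRW 15,418,550.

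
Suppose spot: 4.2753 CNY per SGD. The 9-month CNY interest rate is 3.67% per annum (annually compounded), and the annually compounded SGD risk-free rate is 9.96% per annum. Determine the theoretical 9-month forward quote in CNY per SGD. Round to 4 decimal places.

4.0905

T = 9/12 years.
Growth of 1 CNY over T: (1 + 0.0367)^(9/12) = 1.0274006.
SGD accumulates by (1 + 0.0996)^(9/12) = 1.0738065.
CIP: F = S · (grow CNY)/(grow SGD) = 4.2753 × 1.0274006/1.0738065 = 4.090538 CNY per SGD.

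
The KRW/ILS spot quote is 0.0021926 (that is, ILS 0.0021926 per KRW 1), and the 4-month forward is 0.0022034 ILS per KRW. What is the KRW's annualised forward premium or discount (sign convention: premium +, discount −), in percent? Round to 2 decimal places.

T = 4/12 years.
Period premium: (0.0022034 − 0.0021926)/0.0021926 = 0.0049257.
×(1/T) gives 1.48% p.a.

+1.48%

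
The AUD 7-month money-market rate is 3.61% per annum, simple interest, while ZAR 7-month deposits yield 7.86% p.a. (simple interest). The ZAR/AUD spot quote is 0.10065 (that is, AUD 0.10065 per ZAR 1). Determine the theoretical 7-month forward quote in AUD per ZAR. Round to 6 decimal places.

T = 7/12 years.
AUD growth factor: 1 + 0.0361×7/12 = 1.0210583.
Growth of 1 ZAR over T: 1 + 0.0786×7/12 = 1.045850.
Forward (AUD per ZAR) = 0.10065 × 1.0210583 / 1.045850 = 0.09826411.

0.098264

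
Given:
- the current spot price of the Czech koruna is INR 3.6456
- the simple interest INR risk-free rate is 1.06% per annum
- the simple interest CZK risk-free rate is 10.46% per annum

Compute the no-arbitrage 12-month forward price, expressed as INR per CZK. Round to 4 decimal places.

3.3354

T = 1 year.
INR accumulates by 1 + 0.0106×1 = 1.010600.
CZK accumulates by 1 + 0.1046×1 = 1.104600.
CIP: F = S · (grow INR)/(grow CZK) = 3.6456 × 1.010600/1.104600 = 3.335364 INR per CZK.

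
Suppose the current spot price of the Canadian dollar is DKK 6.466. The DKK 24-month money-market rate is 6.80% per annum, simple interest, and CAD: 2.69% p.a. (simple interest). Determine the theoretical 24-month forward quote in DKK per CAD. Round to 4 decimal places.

T = 2 years.
DKK accumulates by 1 + 0.0680×2 = 1.136000.
CAD growth factor: 1 + 0.0269×2 = 1.053800.
CIP: F = S · (grow DKK)/(grow CAD) = 6.466 × 1.136000/1.053800 = 6.970370 DKK per CAD.

6.9704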